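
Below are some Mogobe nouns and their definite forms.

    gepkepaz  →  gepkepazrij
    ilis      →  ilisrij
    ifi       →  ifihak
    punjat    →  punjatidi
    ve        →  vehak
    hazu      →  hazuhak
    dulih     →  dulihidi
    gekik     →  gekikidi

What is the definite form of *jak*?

Looking at the final sound of each stem: -rij when the stem ends in a sibilant (*gepkepaz*, *ilis*); -idi when the stem ends in a non-sibilant consonant (*punjat*, *dulih*, *gekik*); -hak when the stem ends in a vowel (*ifi*, *ve*, *hazu*).
*jak*: final sound = /k/, a non-sibilant consonant → -idi → *jakidi*.

jakidi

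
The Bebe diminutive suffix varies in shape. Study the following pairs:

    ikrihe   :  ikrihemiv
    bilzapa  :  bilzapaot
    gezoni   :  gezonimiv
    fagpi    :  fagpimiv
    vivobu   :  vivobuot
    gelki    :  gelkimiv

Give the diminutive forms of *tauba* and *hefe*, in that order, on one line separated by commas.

The suffix is conditioned by the last vowel: -miv when the last vowel of the stem is a front vowel (*ikrihe*, *gezoni*, *fagpi*, *gelki*); -ot when the last vowel of the stem is a back vowel (*bilzapa*, *vivobu*).
The last vowel of *tauba* is /a/, which is a back vowel, so the suffix is -ot, giving *taubaot*.
*hefe* — last vowel /e/ (a front vowel) → -miv → *hefemiv*.

taubaot, hefemiv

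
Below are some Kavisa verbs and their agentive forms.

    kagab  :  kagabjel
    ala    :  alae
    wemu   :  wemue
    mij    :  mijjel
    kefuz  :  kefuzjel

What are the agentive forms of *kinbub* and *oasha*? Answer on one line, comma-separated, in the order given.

The pattern is consonant vs. vowel: -jel when the stem ends in a consonant (*kagab*, *mij*, *kefuz*); -e when the stem ends in a vowel (*ala*, *wemu*).
*kinbub* — final sound /b/ (a consonant) → -jel → *kinbubjel*.
*oasha* — final sound /a/ (a vowel) → -e → *oashae*.

kinbubjel, oashae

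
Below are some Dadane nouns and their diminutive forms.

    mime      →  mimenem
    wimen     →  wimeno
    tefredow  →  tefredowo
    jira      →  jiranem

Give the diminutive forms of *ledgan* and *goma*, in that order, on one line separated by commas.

Looking at the final sound of each stem: -o when the stem ends in a consonant (*wimen*, *tefredow*); -nem when the stem ends in a vowel (*mime*, *jira*).
The final sound of *ledgan* is /n/, which is a consonant, so the suffix is -o, giving *ledgano*.
*goma* — final sound /a/ (a vowel) → -nem → *gomanem*.

ledgano, gomanem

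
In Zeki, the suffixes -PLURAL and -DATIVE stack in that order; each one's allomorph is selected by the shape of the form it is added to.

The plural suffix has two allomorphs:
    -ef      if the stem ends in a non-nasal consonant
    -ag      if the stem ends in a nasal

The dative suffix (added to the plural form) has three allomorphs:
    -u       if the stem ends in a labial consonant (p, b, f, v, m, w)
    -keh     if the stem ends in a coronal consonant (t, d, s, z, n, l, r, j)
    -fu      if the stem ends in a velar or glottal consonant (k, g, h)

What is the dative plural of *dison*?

The final consonant of *dison* is /n/, which is a nasal, so the plural suffix is -ag, giving *disonag*.
The final consonant of the plural form *disonag* is /g/, which is velar/glottal, so the dative suffix is -fu, giving *disonagfu*.

disonagfu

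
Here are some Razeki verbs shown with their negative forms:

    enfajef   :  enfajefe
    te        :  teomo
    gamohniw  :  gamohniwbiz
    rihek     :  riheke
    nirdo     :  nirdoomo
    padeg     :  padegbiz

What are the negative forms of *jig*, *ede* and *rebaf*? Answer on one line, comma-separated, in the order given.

Looking at the final sound of each stem: -e when the stem ends in a voiceless consonant (*enfajef*, *rihek*); -biz when the stem ends in a voiced consonant (*gamohniw*, *padeg*); -omo when the stem ends in a vowel (*te*, *nirdo*).
*jig*: final sound = /g/, a voiced consonant → -biz → *jigbiz*.
*ede* — final sound /e/ (a vowel) → -omo → *edeomo*.
*rebaf* — final sound /f/ (a voiceless consonant) → -e → *rebafe*.

jigbiz, edeomo, rebafe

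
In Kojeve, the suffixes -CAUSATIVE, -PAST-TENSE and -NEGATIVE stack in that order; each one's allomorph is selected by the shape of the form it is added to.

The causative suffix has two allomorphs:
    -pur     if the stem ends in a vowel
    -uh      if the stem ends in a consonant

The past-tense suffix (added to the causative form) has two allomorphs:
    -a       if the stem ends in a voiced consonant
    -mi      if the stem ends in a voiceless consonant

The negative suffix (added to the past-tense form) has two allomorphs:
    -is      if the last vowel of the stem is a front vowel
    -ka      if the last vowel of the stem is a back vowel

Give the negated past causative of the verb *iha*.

Since the final sound of *iha* is /a/ (a vowel), it takes -pur, giving *ihapur*.
The causative form *ihapur* — final consonant /r/ (voiced) → -a → *ihapura*.
Since the last vowel of the past-tense form *ihapura* is /a/ (a back vowel), it takes -ka, giving *ihapuraka*.

ihapuraka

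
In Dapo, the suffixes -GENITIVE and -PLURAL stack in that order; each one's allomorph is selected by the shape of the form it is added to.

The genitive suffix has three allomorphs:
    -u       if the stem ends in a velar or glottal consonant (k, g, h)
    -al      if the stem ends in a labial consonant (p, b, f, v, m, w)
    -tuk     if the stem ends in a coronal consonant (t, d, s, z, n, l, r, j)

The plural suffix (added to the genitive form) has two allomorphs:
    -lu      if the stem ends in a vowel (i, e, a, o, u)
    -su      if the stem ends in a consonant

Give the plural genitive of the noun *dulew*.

Since the final consonant of *dulew* is /w/ (labial), it takes -al, giving *dulewal*.
The final sound of the genitive form *dulewal* is /l/, which is a consonant, so the plural suffix is -su, giving *dulewalsu*.

dulewalsu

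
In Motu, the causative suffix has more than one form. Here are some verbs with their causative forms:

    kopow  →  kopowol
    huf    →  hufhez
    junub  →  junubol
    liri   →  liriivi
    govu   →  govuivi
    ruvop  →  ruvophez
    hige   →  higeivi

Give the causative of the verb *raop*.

The alternation tracks the final sound of the stem — -hez when the stem ends in a voiceless consonant (*huf*, *ruvop*); -ol when the stem ends in a voiced consonant (*kopow*, *junub*); -ivi when the stem ends in a vowel (*liri*, *govu*, *hige*).
Since the final sound of *raop* is /p/ (a voiceless consonant), it takes -hez, giving *raophez*.

raophez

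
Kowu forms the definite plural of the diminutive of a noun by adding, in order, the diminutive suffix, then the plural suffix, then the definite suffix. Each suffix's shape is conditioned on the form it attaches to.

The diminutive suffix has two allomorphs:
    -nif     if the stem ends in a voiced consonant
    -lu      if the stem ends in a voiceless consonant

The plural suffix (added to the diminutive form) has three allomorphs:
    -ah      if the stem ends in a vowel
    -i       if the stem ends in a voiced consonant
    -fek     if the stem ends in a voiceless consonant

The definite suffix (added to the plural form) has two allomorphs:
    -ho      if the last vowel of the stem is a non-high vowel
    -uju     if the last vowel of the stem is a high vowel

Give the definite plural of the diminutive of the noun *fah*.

fahluahho

*fah* — final consonant /h/ (voiceless) → -lu → *fahlu*.
Since the final sound of the diminutive form *fahlu* is /u/ (a vowel), it takes -ah, giving *fahluah*.
The last vowel of the plural form *fahluah* is /a/, which is a non-high vowel, so the definite suffix is -ho, giving *fahluahho*.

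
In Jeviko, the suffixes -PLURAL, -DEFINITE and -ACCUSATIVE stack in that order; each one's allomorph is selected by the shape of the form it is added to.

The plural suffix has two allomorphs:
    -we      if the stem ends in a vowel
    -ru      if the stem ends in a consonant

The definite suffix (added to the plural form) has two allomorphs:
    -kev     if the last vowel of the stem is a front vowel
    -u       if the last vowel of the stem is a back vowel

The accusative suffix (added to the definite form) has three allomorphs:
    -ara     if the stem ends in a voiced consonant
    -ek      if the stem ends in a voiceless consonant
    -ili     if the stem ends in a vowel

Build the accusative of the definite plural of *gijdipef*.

The final sound of *gijdipef* is /f/, which is a consonant, so the plural suffix is -ru, giving *gijdipefru*.
The plural form *gijdipefru*: last vowel = /u/, a back vowel → -u → *gijdipefruu*.
The definite form *gijdipefruu*: final sound = /u/, a vowel → -ili → *gijdipefruuili*.

gijdipefruuili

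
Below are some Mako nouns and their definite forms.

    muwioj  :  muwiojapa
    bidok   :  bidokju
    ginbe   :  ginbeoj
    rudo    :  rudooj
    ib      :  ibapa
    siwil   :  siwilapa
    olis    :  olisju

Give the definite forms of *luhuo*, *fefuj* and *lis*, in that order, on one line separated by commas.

The pattern is voicing of the final sound: -ju when the stem ends in a voiceless consonant (*bidok*, *olis*); -apa when the stem ends in a voiced consonant (*muwioj*, *ib*, *siwil*); -oj when the stem ends in a vowel (*ginbe*, *rudo*).
Since the final sound of *luhuo* is /o/ (a vowel), it takes -oj, giving *luhuooj*.
*fefuj* — final sound /j/ (a voiced consonant) → -apa → *fefujapa*.
*lis* — final sound /s/ (a voiceless consonant) → -ju → *lisju*.

luhuooj, fefujapa, lisju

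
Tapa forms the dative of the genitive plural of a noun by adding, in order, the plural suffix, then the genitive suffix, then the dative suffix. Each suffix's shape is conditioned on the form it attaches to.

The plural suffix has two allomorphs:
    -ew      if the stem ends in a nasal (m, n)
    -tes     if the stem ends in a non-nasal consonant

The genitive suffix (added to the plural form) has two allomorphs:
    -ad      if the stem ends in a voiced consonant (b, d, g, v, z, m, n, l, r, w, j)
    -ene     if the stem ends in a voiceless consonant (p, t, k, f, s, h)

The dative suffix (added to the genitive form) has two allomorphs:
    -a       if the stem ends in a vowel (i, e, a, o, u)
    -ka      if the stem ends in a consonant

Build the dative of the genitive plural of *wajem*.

wajemewadka

*wajem*: final consonant = /m/, a nasal → -ew → *wajemew*.
The plural form *wajemew*: final consonant = /w/, voiced → -ad → *wajemewad*.
The genitive form *wajemewad*: final sound = /d/, a consonant → -ka → *wajemewadka*.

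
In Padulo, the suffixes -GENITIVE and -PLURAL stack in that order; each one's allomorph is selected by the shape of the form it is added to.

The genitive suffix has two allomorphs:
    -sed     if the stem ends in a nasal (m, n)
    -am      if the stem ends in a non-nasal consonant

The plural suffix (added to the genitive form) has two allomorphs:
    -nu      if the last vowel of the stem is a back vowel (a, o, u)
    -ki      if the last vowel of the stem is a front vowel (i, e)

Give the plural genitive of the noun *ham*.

hamsedki

The final consonant of *ham* is /m/, which is a nasal, so the genitive suffix is -sed, giving *hamsed*.
The genitive form *hamsed*: last vowel = /e/, a front vowel → -ki → *hamsedki*.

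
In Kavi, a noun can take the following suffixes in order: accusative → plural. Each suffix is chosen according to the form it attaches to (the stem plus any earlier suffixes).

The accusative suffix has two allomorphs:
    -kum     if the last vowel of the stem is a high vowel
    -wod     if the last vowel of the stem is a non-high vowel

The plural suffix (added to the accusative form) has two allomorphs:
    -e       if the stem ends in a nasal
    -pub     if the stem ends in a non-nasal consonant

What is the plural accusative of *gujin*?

gujinkume

The last vowel of *gujin* is /i/, which is a high vowel, so the accusative suffix is -kum, giving *gujinkum*.
The accusative form *gujinkum* — final consonant /m/ (a nasal) → -e → *gujinkume*.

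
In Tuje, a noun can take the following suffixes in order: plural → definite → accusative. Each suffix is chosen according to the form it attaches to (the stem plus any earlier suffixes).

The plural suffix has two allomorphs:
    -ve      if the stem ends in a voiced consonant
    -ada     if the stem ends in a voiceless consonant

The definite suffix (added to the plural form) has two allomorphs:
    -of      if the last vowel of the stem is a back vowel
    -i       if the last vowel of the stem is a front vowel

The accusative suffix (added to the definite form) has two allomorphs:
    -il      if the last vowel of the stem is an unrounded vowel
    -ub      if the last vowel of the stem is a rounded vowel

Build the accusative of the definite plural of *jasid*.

jasidveiil

The final consonant of *jasid* is /d/, which is voiced, so the plural suffix is -ve, giving *jasidve*.
The plural form *jasidve* — last vowel /e/ (a front vowel) → -i → *jasidvei*.
The definite form *jasidvei*: last vowel = /i/, an unrounded vowel → -il → *jasidveiil*.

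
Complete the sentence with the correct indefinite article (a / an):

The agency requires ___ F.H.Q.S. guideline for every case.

an

The indefinite article is chosen by the initial *sound* of the following word, not its spelling.
The initialism *F.H.Q.S.* is read letter by letter; the first letter, F, is pronounced /ɛf/, which begins with a vowel sound.
So the article is *an*: The agency requires an F.H.Q.S. guideline for every case.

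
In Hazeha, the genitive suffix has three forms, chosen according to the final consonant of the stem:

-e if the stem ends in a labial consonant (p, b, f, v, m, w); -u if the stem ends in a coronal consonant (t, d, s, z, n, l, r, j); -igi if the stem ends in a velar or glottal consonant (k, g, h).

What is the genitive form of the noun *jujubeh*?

The final consonant of *jujubeh* is /h/, which is velar/glottal, so the suffix is -igi, giving *jujubehigi*.

jujubehigi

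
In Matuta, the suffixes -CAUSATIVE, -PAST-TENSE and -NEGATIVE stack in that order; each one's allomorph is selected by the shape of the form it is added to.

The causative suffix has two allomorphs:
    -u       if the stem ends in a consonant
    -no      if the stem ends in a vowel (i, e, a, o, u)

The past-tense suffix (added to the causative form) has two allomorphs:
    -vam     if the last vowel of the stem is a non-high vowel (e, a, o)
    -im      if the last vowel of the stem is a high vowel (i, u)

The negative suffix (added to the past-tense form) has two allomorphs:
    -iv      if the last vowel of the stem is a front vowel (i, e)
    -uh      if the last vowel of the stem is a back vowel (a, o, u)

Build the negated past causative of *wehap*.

*wehap*: final sound = /p/, a consonant → -u → *wehapu*.
Since the last vowel of the causative form *wehapu* is /u/ (a high vowel), it takes -im, giving *wehapuim*.
The past-tense form *wehapuim* — last vowel /i/ (a front vowel) → -iv → *wehapuimiv*.

wehapuimiv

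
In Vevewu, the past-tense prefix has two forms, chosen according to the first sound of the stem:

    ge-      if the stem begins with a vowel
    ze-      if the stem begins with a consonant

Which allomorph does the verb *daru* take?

ze-

*daru*: first sound = /d/, a consonant → ze-.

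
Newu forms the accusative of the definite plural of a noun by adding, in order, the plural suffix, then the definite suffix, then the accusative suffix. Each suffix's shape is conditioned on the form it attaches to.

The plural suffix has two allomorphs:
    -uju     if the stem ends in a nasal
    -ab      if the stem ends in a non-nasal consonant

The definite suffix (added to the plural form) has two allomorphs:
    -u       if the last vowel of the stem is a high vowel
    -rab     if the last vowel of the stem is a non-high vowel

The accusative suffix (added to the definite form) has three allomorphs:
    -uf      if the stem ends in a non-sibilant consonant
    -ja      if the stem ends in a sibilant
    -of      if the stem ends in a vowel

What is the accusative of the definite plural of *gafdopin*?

The final consonant of *gafdopin* is /n/, which is a nasal, so the plural suffix is -uju, giving *gafdopinuju*.
The last vowel of the plural form *gafdopinuju* is /u/, which is a high vowel, so the definite suffix is -u, giving *gafdopinujuu*.
The definite form *gafdopinujuu* — final sound /u/ (a vowel) → -of → *gafdopinujuuof*.

gafdopinujuuof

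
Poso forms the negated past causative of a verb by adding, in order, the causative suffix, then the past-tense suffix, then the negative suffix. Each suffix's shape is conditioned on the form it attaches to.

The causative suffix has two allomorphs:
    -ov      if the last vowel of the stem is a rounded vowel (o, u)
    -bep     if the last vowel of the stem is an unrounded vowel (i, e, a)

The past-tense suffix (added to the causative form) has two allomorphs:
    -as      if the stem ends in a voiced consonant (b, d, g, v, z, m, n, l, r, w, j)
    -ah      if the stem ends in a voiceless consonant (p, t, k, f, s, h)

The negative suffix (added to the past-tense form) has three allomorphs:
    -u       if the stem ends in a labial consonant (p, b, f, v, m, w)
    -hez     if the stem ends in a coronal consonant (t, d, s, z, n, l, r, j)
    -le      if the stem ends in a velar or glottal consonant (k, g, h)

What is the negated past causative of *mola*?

molabepahle

*mola* — last vowel /a/ (an unrounded vowel) → -bep → *molabep*.
The causative form *molabep* — final consonant /p/ (voiceless) → -ah → *molabepah*.
The past-tense form *molabepah*: final consonant = /h/, velar/glottal → -le → *molabepahle*.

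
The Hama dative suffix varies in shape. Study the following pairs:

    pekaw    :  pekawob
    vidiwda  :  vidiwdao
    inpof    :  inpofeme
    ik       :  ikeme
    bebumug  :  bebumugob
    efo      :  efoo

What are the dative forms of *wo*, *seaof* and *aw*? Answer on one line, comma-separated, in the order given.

The pattern is voicing of the final sound: -eme when the stem ends in a voiceless consonant (*inpof*, *ik*); -ob when the stem ends in a voiced consonant (*pekaw*, *bebumug*); -o when the stem ends in a vowel (*vidiwda*, *efo*).
*wo*: final sound = /o/, a vowel → -o → *woo*.
The final sound of *seaof* is /f/, which is a voiceless consonant, so the suffix is -eme, giving *seaofeme*.
*aw*: final sound = /w/, a voiced consonant → -ob → *awob*.

woo, seaofeme, awob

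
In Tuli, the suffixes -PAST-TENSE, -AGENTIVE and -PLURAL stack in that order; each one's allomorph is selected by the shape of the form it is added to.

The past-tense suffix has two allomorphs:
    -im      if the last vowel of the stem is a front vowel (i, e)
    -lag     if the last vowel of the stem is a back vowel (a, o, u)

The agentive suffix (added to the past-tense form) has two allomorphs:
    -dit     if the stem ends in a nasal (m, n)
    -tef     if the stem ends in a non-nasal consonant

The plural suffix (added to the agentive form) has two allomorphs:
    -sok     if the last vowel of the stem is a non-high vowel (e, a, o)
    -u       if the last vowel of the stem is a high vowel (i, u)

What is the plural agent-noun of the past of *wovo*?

wovolagtefsok

Since the last vowel of *wovo* is /o/ (a back vowel), it takes -lag, giving *wovolag*.
The past-tense form *wovolag*: final consonant = /g/, non-nasal → -tef → *wovolagtef*.
The agentive form *wovolagtef* — last vowel /e/ (a non-high vowel) → -sok → *wovolagtefsok*.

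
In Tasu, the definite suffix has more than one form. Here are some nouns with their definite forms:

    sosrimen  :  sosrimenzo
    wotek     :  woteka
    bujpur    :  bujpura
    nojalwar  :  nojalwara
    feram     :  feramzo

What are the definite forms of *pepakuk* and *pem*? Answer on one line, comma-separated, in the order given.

Looking at the final consonant of each stem: -zo when the stem ends in a nasal (*sosrimen*, *feram*); -a when the stem ends in a non-nasal consonant (*wotek*, *bujpur*, *nojalwar*).
*pepakuk* — final consonant /k/ (non-nasal) → -a → *pepakuka*.
Since the final consonant of *pem* is /m/ (a nasal), it takes -zo, giving *pemzo*.

pepakuka, pemzo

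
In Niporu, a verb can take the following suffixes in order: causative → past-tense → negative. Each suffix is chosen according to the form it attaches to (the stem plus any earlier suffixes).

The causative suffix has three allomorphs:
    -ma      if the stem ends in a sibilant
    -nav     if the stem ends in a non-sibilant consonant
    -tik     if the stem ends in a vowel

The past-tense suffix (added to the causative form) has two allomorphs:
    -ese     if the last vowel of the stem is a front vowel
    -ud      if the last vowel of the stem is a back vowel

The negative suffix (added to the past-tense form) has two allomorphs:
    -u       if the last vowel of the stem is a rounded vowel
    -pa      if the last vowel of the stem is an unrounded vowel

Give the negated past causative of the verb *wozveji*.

Since the final sound of *wozveji* is /i/ (a vowel), it takes -tik, giving *wozvejitik*.
The causative form *wozvejitik*: last vowel = /i/, a front vowel → -ese → *wozvejitikese*.
The last vowel of the past-tense form *wozvejitikese* is /e/, which is an unrounded vowel, so the negative suffix is -pa, giving *wozvejitikesepa*.

wozvejitikesepa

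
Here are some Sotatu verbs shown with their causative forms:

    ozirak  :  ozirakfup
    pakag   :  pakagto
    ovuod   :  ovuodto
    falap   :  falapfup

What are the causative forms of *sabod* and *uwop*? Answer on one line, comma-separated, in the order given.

sabodto, uwopfup

Looking at the final consonant of each stem: -fup when the stem ends in a voiceless consonant (*ozirak*, *falap*); -to when the stem ends in a voiced consonant (*pakag*, *ovuod*).
Since the final consonant of *sabod* is /d/ (voiced), it takes -to, giving *sabodto*.
Since the final consonant of *uwop* is /p/ (voiceless), it takes -fup, giving *uwopfup*.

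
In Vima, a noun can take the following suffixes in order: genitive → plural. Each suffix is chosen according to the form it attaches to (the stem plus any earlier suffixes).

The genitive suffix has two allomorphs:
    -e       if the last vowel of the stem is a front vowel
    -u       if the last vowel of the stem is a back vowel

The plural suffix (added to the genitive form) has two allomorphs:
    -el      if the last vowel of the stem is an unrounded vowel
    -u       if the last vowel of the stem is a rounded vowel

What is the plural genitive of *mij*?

mijeel

Since the last vowel of *mij* is /i/ (a front vowel), it takes -e, giving *mije*.
The genitive form *mije*: last vowel = /e/, an unrounded vowel → -el → *mijeel*.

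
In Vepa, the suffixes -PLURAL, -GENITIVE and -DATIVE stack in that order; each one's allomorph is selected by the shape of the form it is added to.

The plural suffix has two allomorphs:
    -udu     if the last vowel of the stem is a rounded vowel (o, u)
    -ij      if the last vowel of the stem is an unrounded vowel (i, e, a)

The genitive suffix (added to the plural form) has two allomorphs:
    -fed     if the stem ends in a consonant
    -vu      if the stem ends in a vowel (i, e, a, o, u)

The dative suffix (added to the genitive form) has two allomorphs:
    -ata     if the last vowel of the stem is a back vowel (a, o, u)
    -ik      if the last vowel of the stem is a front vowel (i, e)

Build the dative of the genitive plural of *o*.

Since the last vowel of *o* is /o/ (a rounded vowel), it takes -udu, giving *oudu*.
The final sound of the plural form *oudu* is /u/, which is a vowel, so the genitive suffix is -vu, giving *ouduvu*.
The last vowel of the genitive form *ouduvu* is /u/, which is a back vowel, so the dative suffix is -ata, giving *ouduvuata*.

ouduvuata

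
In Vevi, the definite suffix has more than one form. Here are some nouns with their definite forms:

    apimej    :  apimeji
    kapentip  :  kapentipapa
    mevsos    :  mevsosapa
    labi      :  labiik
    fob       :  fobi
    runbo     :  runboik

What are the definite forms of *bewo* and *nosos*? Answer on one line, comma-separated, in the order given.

The suffix is conditioned by the final sound: -apa when the stem ends in a voiceless consonant (*kapentip*, *mevsos*); -i when the stem ends in a voiced consonant (*apimej*, *fob*); -ik when the stem ends in a vowel (*labi*, *runbo*).
*bewo*: final sound = /o/, a vowel → -ik → *bewoik*.
*nosos*: final sound = /s/, a voiceless consonant → -apa → *nososapa*.

bewoik, nososapa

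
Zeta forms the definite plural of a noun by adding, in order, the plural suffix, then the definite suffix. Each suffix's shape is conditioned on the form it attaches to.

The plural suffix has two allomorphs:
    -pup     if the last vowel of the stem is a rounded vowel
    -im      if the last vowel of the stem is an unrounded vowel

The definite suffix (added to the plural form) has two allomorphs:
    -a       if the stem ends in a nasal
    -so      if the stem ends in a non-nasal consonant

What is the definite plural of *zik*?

*zik* — last vowel /i/ (an unrounded vowel) → -im → *zikim*.
The plural form *zikim* — final consonant /m/ (a nasal) → -a → *zikima*.

zikima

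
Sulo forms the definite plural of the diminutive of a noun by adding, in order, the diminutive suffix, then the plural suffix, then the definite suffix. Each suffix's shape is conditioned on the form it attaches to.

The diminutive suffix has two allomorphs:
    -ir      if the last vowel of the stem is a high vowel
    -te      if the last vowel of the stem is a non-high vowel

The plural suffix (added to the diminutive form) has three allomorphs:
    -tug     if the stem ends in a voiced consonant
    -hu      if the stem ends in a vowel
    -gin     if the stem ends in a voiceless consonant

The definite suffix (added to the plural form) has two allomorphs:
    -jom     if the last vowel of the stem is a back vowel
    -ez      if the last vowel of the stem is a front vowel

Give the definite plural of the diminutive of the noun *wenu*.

*wenu* — last vowel /u/ (a high vowel) → -ir → *wenuir*.
Since the final sound of the diminutive form *wenuir* is /r/ (a voiced consonant), it takes -tug, giving *wenuirtug*.
The last vowel of the plural form *wenuirtug* is /u/, which is a back vowel, so the definite suffix is -jom, giving *wenuirtugjom*.

wenuirtugjom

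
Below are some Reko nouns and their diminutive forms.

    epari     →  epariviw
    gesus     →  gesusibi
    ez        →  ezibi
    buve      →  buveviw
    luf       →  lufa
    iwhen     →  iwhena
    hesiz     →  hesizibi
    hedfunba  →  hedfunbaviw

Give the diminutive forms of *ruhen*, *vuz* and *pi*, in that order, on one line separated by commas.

ruhena, vuzibi, piviw

The alternation tracks the final sound of the stem — -ibi when the stem ends in a sibilant (*gesus*, *ez*, *hesiz*); -a when the stem ends in a non-sibilant consonant (*luf*, *iwhen*); -viw when the stem ends in a vowel (*epari*, *buve*, *hedfunba*).
*ruhen*: final sound = /n/, a non-sibilant consonant → -a → *ruhena*.
Since the final sound of *vuz* is /z/ (a sibilant), it takes -ibi, giving *vuzibi*.
Since the final sound of *pi* is /i/ (a vowel), it takes -viw, giving *piviw*.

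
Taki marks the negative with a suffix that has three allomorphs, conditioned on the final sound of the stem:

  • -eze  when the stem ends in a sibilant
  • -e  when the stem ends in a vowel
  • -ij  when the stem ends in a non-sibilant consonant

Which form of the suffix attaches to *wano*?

-e

The final sound of *wano* is /o/, which is a vowel, so the suffix is -e.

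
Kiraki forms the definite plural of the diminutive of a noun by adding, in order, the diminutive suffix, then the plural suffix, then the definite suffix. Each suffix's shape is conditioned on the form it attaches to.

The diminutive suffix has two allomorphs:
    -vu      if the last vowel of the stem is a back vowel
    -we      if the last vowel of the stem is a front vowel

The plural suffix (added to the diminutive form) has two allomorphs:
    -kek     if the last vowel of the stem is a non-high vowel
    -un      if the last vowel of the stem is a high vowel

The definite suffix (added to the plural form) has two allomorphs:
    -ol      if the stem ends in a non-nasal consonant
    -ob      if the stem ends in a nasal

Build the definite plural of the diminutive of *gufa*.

gufavuunob

*gufa*: last vowel = /a/, a back vowel → -vu → *gufavu*.
The diminutive form *gufavu*: last vowel = /u/, a high vowel → -un → *gufavuun*.
The plural form *gufavuun* — final consonant /n/ (a nasal) → -ob → *gufavuunob*.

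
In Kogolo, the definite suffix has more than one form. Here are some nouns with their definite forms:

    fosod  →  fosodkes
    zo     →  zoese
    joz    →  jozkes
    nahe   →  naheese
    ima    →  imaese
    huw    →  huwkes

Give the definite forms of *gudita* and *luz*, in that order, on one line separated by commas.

guditaese, luzkes

The alternation tracks the final sound of the stem — -kes when the stem ends in a consonant (*fosod*, *joz*, *huw*); -ese when the stem ends in a vowel (*zo*, *nahe*, *ima*).
The final sound of *gudita* is /a/, which is a vowel, so the suffix is -ese, giving *guditaese*.
Since the final sound of *luz* is /z/ (a consonant), it takes -kes, giving *luzkes*.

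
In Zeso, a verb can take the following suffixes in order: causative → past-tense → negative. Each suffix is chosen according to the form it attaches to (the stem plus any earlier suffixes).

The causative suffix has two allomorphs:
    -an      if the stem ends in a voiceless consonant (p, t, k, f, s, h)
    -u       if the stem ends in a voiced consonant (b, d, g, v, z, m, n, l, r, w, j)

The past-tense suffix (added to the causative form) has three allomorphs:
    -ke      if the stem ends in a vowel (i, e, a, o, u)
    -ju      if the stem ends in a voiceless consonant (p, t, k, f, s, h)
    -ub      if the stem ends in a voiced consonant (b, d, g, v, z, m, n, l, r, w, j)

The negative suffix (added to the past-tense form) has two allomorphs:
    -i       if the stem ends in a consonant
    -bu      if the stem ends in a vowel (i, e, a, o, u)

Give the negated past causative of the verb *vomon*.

vomonukebu

*vomon* — final consonant /n/ (voiced) → -u → *vomonu*.
The causative form *vomonu* — final sound /u/ (a vowel) → -ke → *vomonuke*.
The final sound of the past-tense form *vomonuke* is /e/, which is a vowel, so the negative suffix is -bu, giving *vomonukebu*.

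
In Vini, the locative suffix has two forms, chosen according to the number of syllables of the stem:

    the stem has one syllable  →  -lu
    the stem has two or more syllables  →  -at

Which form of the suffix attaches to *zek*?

*zek* has one syllable, so the suffix is -lu.

-lu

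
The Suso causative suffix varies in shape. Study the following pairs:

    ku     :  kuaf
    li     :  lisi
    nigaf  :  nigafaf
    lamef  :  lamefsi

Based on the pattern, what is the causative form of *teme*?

temesi

Looking at the last vowel of each stem: -si when the last vowel of the stem is a front vowel (*li*, *lamef*); -af when the last vowel of the stem is a back vowel (*ku*, *nigaf*).
*teme*: last vowel = /e/, a front vowel → -si → *temesi*.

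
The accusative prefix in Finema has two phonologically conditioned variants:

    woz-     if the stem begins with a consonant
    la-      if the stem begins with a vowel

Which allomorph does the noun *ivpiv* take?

Since the first sound of *ivpiv* is /i/ (a vowel), it takes la-.

la-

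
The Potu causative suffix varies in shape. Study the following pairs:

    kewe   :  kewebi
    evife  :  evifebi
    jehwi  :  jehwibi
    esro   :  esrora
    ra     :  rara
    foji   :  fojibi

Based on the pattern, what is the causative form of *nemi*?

The alternation tracks the last vowel of the stem — -bi when the last vowel of the stem is a front vowel (*kewe*, *evife*, *jehwi*, *foji*); -ra when the last vowel of the stem is a back vowel (*esro*, *ra*).
The last vowel of *nemi* is /i/, which is a front vowel, so the suffix is -bi, giving *nemibi*.

nemibi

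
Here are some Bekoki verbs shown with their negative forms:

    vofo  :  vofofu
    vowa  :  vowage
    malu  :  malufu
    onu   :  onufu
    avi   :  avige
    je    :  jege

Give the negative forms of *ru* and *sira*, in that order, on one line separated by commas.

Looking at the last vowel of each stem: -fu when the last vowel of the stem is a rounded vowel (*vofo*, *malu*, *onu*); -ge when the last vowel of the stem is an unrounded vowel (*vowa*, *avi*, *je*).
*ru* — last vowel /u/ (a rounded vowel) → -fu → *rufu*.
*sira* — last vowel /a/ (an unrounded vowel) → -ge → *sirage*.

rufu, sirage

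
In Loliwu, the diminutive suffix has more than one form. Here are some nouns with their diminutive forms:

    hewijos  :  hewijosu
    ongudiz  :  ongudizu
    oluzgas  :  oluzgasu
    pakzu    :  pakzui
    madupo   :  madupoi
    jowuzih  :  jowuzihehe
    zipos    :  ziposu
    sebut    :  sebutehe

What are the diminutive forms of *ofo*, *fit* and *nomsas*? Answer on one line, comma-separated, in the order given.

ofoi, fitehe, nomsasu

The pattern is sibilance of the final sound: -u when the stem ends in a sibilant (*hewijos*, *ongudiz*, *oluzgas*, *zipos*); -ehe when the stem ends in a non-sibilant consonant (*jowuzih*, *sebut*); -i when the stem ends in a vowel (*pakzu*, *madupo*).
Since the final sound of *ofo* is /o/ (a vowel), it takes -i, giving *ofoi*.
*fit* — final sound /t/ (a non-sibilant consonant) → -ehe → *fitehe*.
Since the final sound of *nomsas* is /s/ (a sibilant), it takes -u, giving *nomsasu*.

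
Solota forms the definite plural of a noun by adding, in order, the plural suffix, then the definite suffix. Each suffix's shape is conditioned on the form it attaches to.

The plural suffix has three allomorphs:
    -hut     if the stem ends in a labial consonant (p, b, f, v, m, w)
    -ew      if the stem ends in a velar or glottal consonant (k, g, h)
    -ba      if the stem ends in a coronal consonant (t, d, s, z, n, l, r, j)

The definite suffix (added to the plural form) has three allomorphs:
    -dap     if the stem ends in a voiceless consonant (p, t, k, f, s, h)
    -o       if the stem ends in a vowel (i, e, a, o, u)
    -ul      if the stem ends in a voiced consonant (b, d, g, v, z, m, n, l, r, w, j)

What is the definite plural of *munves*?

munvesbao

*munves* — final consonant /s/ (coronal) → -ba → *munvesba*.
The plural form *munvesba* — final sound /a/ (a vowel) → -o → *munvesbao*.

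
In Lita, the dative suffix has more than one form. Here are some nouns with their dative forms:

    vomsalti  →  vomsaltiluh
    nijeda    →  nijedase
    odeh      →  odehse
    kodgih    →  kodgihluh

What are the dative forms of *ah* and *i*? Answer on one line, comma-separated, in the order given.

ahse, iluh

The pattern is height harmony: -luh when the last vowel of the stem is a high vowel (*vomsalti*, *kodgih*); -se when the last vowel of the stem is a non-high vowel (*nijeda*, *odeh*).
*ah* — last vowel /a/ (a non-high vowel) → -se → *ahse*.
*i*: last vowel = /i/, a high vowel → -luh → *iluh*.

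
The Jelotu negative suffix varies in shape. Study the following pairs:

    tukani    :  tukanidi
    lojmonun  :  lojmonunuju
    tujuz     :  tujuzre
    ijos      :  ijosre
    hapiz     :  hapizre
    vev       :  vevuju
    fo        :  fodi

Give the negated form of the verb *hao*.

haodi

Looking at the final sound of each stem: -re when the stem ends in a sibilant (*tujuz*, *ijos*, *hapiz*); -uju when the stem ends in a non-sibilant consonant (*lojmonun*, *vev*); -di when the stem ends in a vowel (*tukani*, *fo*).
The final sound of *hao* is /o/, which is a vowel, so the suffix is -di, giving *haodi*.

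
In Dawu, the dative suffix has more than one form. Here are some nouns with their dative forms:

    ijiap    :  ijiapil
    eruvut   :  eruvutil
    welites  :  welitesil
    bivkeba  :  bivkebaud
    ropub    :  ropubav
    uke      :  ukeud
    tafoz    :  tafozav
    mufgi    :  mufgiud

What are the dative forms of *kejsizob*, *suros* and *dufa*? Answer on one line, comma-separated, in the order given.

The pattern is voicing of the final sound: -il when the stem ends in a voiceless consonant (*ijiap*, *eruvut*, *welites*); -av when the stem ends in a voiced consonant (*ropub*, *tafoz*); -ud when the stem ends in a vowel (*bivkeba*, *uke*, *mufgi*).
The final sound of *kejsizob* is /b/, which is a voiced consonant, so the suffix is -av, giving *kejsizobav*.
*suros*: final sound = /s/, a voiceless consonant → -il → *surosil*.
*dufa*: final sound = /a/, a vowel → -ud → *dufaud*.

kejsizobav, surosil, dufaud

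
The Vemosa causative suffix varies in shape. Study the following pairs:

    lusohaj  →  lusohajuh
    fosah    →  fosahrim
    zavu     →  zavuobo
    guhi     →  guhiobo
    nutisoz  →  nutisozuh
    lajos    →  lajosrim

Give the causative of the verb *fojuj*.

Looking at the final sound of each stem: -rim when the stem ends in a voiceless consonant (*fosah*, *lajos*); -uh when the stem ends in a voiced consonant (*lusohaj*, *nutisoz*); -obo when the stem ends in a vowel (*zavu*, *guhi*).
The final sound of *fojuj* is /j/, which is a voiced consonant, so the suffix is -uh, giving *fojujuh*.

fojujuh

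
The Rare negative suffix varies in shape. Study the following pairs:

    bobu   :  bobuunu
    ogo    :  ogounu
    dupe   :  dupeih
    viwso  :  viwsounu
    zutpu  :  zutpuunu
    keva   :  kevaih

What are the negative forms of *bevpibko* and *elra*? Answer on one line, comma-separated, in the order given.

bevpibkounu, elraih

Looking at the last vowel of each stem: -unu when the last vowel of the stem is a rounded vowel (*bobu*, *ogo*, *viwso*, *zutpu*); -ih when the last vowel of the stem is an unrounded vowel (*dupe*, *keva*).
Since the last vowel of *bevpibko* is /o/ (a rounded vowel), it takes -unu, giving *bevpibkounu*.
Since the last vowel of *elra* is /a/ (an unrounded vowel), it takes -ih, giving *elraih*.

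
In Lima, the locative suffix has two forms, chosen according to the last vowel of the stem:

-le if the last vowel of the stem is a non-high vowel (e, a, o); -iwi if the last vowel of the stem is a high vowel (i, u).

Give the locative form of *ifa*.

The last vowel of *ifa* is /a/, which is a non-high vowel, so the suffix is -le, giving *ifale*.

ifale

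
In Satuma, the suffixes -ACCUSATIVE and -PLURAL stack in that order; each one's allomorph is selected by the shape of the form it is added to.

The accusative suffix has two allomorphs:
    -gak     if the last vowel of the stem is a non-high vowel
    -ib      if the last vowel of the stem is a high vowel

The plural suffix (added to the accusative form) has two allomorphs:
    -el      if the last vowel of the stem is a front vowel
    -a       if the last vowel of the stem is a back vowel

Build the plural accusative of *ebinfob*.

*ebinfob*: last vowel = /o/, a non-high vowel → -gak → *ebinfobgak*.
The accusative form *ebinfobgak* — last vowel /a/ (a back vowel) → -a → *ebinfobgaka*.

ebinfobgaka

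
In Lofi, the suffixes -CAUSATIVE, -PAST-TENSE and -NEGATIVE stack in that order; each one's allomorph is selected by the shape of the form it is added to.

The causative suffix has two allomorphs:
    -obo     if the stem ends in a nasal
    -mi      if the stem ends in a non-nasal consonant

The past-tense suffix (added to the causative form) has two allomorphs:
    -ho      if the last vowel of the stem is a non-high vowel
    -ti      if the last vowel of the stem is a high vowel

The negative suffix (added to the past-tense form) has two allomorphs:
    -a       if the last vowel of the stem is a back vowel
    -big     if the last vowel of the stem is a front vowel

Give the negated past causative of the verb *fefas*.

Since the final consonant of *fefas* is /s/ (non-nasal), it takes -mi, giving *fefasmi*.
The last vowel of the causative form *fefasmi* is /i/, which is a high vowel, so the past-tense suffix is -ti, giving *fefasmiti*.
The past-tense form *fefasmiti*: last vowel = /i/, a front vowel → -big → *fefasmitibig*.

fefasmitibig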